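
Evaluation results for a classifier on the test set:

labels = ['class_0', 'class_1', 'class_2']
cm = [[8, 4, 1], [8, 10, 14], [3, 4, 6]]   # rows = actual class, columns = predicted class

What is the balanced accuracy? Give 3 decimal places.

Balanced accuracy = mean of per-class recall.
  class_0: recall = 8/13 = 0.6154
  class_1: recall = 10/32 = 0.3125
  class_2: recall = 6/13 = 0.4615
Mean = (0.6154 + 0.3125 + 0.4615) / 3 = 0.463

0.463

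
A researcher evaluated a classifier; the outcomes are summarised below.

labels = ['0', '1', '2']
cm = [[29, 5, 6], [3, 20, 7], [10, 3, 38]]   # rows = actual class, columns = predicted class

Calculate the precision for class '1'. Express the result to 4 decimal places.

Treat '1' as positive and all other classes as negative.
precision = TP/(TP+FP).
1: TP=20, FP=5+3=8 → 20/28 = 0.71429

0.7143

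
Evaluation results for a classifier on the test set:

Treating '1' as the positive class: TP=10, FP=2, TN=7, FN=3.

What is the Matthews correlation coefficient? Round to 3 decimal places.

MCC = (TP·TN − FP·FN) / √((TP+FP)(TP+FN)(TN+FP)(TN+FN))
Numerator = 10·7 − 2·3 = 64
Denominator = √(12·13·9·10) = √14040 = 118.4905
MCC = 64 / 118.4905 = 0.540

0.540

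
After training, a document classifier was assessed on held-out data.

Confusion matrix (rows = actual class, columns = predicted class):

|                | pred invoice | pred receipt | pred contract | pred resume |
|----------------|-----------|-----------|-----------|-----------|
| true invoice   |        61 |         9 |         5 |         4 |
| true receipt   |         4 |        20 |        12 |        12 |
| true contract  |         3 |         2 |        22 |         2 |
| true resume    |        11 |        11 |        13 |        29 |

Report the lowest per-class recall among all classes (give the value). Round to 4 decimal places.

0.4167

Per-class recall (TP/(TP+FN)):
  invoice: TP=61, FN=9+5+4=18 → 61/79 = 0.77215
  receipt: TP=20, FN=4+12+12=28 → 20/48 = 0.41667
  contract: TP=22, FN=3+2+2=7 → 22/29 = 0.75862
  resume: TP=29, FN=11+11+13=35 → 29/64 = 0.45313
Lowest is class 'receipt' with recall = 0.4167.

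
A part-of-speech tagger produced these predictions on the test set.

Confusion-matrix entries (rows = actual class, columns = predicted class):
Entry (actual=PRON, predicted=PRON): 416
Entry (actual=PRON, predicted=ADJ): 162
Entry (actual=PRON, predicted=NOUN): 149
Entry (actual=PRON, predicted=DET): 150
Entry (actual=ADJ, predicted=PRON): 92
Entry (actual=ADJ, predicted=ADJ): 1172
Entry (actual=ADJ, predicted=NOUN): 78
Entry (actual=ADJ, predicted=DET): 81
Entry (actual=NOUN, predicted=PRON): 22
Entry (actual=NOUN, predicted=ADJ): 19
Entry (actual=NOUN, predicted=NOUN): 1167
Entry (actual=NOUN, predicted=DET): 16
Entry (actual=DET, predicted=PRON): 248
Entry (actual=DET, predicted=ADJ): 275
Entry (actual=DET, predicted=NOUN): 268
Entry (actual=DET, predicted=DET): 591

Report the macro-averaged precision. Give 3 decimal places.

Per-class precision (TP/(TP+FP)):
  PRON: TP=416, FP=92+22+248=362 → 416/778 = 0.5347
  ADJ: TP=1172, FP=162+19+275=456 → 1172/1628 = 0.7199
  NOUN: TP=1167, FP=149+78+268=495 → 1167/1662 = 0.7022
  DET: TP=591, FP=150+81+16=247 → 591/838 = 0.7053
Macro-precision = mean = (0.5347 + 0.7199 + 0.7022 + 0.7053) / 4 = 0.666

0.666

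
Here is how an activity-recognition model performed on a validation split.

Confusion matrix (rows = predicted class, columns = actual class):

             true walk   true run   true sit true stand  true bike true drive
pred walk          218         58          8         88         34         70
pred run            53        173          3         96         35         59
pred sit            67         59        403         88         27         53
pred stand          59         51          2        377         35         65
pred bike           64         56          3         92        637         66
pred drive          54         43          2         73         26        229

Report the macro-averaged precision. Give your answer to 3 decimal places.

0.553

Per-class precision (TP/(TP+FP)):
  walk: TP=218, FP=58+8+88+34+70=258 → 218/476 = 0.4580
  run: TP=173, FP=53+3+96+35+59=246 → 173/419 = 0.4129
  sit: TP=403, FP=67+59+88+27+53=294 → 403/697 = 0.5782
  stand: TP=377, FP=59+51+2+35+65=212 → 377/589 = 0.6401
  bike: TP=637, FP=64+56+3+92+66=281 → 637/918 = 0.6939
  drive: TP=229, FP=54+43+2+73+26=198 → 229/427 = 0.5363
Macro-precision = mean = (0.4580 + 0.4129 + 0.5782 + 0.6401 + 0.6939 + 0.5363) / 6 = 0.553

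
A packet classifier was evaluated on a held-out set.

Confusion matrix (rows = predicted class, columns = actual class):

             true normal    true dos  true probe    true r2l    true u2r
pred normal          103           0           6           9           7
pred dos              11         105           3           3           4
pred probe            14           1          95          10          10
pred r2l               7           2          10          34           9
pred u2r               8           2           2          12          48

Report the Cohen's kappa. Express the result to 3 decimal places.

Observed agreement pₒ = trace/N = 385/515 = 0.7476
Expected agreement pₑ = Σ (rowᵢ·colᵢ)/N² = (143·125 + 110·126 + 116·130 + 68·62 + 78·72)/515² = 0.2136
κ = (pₒ − pₑ)/(1 − pₑ) = (0.7476 − 0.2136)/(1 − 0.2136) = 0.679

0.679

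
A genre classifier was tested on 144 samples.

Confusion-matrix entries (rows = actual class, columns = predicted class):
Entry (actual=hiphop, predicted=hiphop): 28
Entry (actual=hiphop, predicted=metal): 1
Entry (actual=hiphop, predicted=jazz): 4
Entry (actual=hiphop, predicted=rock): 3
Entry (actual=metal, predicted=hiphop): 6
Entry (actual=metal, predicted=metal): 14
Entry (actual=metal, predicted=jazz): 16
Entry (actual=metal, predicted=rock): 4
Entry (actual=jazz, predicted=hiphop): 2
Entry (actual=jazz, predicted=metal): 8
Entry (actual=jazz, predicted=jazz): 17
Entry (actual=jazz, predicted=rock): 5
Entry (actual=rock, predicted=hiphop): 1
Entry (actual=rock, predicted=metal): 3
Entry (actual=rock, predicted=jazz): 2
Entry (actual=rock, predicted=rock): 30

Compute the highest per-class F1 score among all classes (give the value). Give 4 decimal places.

Per-class F1 score (2·TP/(2·TP+FP+FN)):
  hiphop: TP=28, FP=6+2+1=9, FN=1+4+3=8 → 56/73 = 0.76712
  metal: TP=14, FP=1+8+3=12, FN=6+16+4=26 → 28/66 = 0.42424
  jazz: TP=17, FP=4+16+2=22, FN=2+8+5=15 → 34/71 = 0.47887
  rock: TP=30, FP=3+4+5=12, FN=1+3+2=6 → 60/78 = 0.76923
Highest is class 'rock' with F1 score = 0.7692.

0.7692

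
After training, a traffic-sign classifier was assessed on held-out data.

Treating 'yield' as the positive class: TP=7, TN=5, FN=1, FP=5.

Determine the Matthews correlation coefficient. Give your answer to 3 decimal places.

0.395

MCC = (TP·TN − FP·FN) / √((TP+FP)(TP+FN)(TN+FP)(TN+FN))
Numerator = 7·5 − 5·1 = 30
Denominator = √(12·8·10·6) = √5760 = 75.8947
MCC = 30 / 75.8947 = 0.395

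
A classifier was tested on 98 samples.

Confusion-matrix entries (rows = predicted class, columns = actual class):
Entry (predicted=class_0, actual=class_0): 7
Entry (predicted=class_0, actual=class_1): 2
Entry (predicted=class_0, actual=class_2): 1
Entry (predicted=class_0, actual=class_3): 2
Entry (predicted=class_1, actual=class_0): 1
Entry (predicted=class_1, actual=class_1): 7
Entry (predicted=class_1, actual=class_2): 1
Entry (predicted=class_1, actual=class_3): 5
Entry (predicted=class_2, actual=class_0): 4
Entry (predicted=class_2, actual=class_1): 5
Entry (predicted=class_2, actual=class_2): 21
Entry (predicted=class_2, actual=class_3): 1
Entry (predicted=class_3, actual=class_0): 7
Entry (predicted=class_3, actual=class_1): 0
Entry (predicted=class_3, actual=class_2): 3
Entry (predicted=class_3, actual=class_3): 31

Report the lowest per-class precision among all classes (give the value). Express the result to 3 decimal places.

0.500

Per-class precision (TP/(TP+FP)):
  class_0: TP=7, FP=2+1+2=5 → 7/12 = 0.5833
  class_1: TP=7, FP=1+1+5=7 → 7/14 = 0.5000
  class_2: TP=21, FP=4+5+1=10 → 21/31 = 0.6774
  class_3: TP=31, FP=7+0+3=10 → 31/41 = 0.7561
Lowest is class 'class_1' with precision = 0.500.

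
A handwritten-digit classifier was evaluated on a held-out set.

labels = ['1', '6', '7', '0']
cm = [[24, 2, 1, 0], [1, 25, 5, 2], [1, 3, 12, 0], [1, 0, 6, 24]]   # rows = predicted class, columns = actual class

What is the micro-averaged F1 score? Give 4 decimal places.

0.7944

Micro-averaging pools counts across classes: ΣTP=85, ΣFP=22, ΣFN=22.
Micro-F1 score = 2·TP/(2·TP+FP+FN) on pooled counts = 0.7944 (equals overall accuracy in single-label multiclass).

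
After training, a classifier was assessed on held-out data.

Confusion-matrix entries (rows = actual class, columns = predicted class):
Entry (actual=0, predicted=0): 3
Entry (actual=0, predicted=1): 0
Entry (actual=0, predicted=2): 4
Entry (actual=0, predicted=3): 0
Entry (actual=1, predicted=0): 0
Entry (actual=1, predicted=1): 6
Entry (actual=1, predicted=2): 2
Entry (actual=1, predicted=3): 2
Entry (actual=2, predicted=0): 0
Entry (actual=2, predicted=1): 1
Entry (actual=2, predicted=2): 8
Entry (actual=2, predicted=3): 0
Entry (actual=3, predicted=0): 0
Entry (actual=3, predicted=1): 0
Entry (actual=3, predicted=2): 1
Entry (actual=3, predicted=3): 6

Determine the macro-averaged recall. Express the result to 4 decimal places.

0.6937

Per-class recall (TP/(TP+FN)):
  0: TP=3, FN=0+4+0=4 → 3/7 = 0.42857
  1: TP=6, FN=0+2+2=4 → 6/10 = 0.60000
  2: TP=8, FN=0+1+0=1 → 8/9 = 0.88889
  3: TP=6, FN=0+0+1=1 → 6/7 = 0.85714
Macro-recall = mean = (0.42857 + 0.60000 + 0.88889 + 0.85714) / 4 = 0.6937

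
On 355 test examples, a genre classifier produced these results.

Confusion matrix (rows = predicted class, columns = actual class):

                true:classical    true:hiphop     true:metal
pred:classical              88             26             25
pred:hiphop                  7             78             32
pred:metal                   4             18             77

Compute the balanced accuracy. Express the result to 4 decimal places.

Balanced accuracy = mean of per-class recall.
  classical: recall = 88/99 = 0.88889
  hiphop: recall = 78/122 = 0.63934
  metal: recall = 77/134 = 0.57463
Mean = (0.88889 + 0.63934 + 0.57463) / 3 = 0.7010

0.7010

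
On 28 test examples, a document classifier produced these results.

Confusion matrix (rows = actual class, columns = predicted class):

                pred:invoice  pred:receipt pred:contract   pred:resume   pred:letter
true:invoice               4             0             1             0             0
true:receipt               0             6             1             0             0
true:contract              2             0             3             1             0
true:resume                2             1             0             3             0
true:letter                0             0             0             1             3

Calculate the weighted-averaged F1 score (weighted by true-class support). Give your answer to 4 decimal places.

0.6804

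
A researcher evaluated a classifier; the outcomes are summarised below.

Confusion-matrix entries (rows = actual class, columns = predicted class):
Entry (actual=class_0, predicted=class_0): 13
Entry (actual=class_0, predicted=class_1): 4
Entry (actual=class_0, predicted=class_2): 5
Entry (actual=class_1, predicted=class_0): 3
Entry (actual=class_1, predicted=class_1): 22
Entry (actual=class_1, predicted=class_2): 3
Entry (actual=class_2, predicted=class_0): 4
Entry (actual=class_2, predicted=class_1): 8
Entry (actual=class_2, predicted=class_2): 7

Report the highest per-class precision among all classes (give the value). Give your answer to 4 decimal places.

0.6500

Per-class precision (TP/(TP+FP)):
  class_0: TP=13, FP=3+4=7 → 13/20 = 0.65000
  class_1: TP=22, FP=4+8=12 → 22/34 = 0.64706
  class_2: TP=7, FP=5+3=8 → 7/15 = 0.46667
Highest is class 'class_0' with precision = 0.6500.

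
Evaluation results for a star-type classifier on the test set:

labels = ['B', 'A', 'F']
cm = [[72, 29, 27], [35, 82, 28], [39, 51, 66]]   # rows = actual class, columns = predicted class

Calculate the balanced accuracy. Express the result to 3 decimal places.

0.517

Balanced accuracy = mean of per-class recall.
  B: recall = 72/128 = 0.5625
  A: recall = 82/145 = 0.5655
  F: recall = 66/156 = 0.4231
Mean = (0.5625 + 0.5655 + 0.4231) / 3 = 0.517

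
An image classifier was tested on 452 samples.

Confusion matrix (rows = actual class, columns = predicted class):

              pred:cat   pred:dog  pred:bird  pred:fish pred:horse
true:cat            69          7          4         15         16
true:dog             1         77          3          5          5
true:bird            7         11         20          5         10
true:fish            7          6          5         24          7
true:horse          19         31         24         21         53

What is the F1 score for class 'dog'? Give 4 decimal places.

0.6906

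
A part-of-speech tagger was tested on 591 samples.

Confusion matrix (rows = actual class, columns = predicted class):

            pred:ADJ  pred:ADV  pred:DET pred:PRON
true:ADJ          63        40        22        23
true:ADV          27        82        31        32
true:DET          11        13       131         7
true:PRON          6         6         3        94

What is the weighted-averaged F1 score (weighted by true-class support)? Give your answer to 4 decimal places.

0.6129

Per-class F1 score (2·TP/(2·TP+FP+FN)):
  ADJ: TP=63, FP=27+11+6=44, FN=40+22+23=85 → 126/255 = 0.49412
  ADV: TP=82, FP=40+13+6=59, FN=27+31+32=90 → 164/313 = 0.52396
  DET: TP=131, FP=22+31+3=56, FN=11+13+7=31 → 262/349 = 0.75072
  PRON: TP=94, FP=23+32+7=62, FN=6+6+3=15 → 188/265 = 0.70943
Weighted-F1 score = Σ (supportᵢ/N)·F1 scoreᵢ with N=591: (148/591)·0.49412 + (172/591)·0.52396 + (162/591)·0.75072 + (109/591)·0.70943 = 0.6129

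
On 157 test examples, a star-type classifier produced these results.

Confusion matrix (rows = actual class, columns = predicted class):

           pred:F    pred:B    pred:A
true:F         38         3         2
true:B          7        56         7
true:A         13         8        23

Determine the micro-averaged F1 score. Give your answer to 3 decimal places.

0.745

Micro-averaging pools counts across classes: ΣTP=117, ΣFP=40, ΣFN=40.
Micro-F1 score = 2·TP/(2·TP+FP+FN) on pooled counts = 0.745 (equals overall accuracy in single-label multiclass).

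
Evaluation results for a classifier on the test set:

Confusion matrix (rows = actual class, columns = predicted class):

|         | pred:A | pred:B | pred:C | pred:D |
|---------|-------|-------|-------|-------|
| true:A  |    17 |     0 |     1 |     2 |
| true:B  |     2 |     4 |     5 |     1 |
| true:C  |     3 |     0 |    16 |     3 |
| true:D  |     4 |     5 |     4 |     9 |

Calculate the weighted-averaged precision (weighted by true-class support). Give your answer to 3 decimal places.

0.594

Per-class precision (TP/(TP+FP)):
  A: TP=17, FP=2+3+4=9 → 17/26 = 0.6538
  B: TP=4, FP=0+0+5=5 → 4/9 = 0.4444
  C: TP=16, FP=1+5+4=10 → 16/26 = 0.6154
  D: TP=9, FP=2+1+3=6 → 9/15 = 0.6000
Weighted-precision = Σ (supportᵢ/N)·precisionᵢ with N=76: (20/76)·0.6538 + (12/76)·0.4444 + (22/76)·0.6154 + (22/76)·0.6000 = 0.594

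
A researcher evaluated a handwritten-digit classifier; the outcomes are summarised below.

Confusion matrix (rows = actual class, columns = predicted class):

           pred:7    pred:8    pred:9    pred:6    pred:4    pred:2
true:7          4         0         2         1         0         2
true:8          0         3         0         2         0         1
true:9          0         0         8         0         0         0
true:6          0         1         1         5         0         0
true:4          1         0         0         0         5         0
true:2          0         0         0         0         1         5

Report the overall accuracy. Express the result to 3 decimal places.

Accuracy = trace / total = (4+3+8+5+5+5=30) / 42 = 30/42 = 0.714

0.714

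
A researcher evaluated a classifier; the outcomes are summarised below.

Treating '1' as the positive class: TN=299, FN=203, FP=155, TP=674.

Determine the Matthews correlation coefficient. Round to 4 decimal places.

0.4178

MCC = (TP·TN − FP·FN) / √((TP+FP)(TP+FN)(TN+FP)(TN+FN))
Numerator = 674·299 − 155·203 = 170061
Denominator = √(829·877·454·502) = √165696636964 = 407058.5179
MCC = 170061 / 407058.5179 = 0.4178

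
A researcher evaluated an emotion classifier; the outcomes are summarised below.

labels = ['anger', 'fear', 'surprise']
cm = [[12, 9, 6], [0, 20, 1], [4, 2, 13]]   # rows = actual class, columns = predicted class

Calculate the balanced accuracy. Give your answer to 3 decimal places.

0.694

Balanced accuracy = mean of per-class recall.
  anger: recall = 12/27 = 0.4444
  fear: recall = 20/21 = 0.9524
  surprise: recall = 13/19 = 0.6842
Mean = (0.4444 + 0.9524 + 0.6842) / 3 = 0.694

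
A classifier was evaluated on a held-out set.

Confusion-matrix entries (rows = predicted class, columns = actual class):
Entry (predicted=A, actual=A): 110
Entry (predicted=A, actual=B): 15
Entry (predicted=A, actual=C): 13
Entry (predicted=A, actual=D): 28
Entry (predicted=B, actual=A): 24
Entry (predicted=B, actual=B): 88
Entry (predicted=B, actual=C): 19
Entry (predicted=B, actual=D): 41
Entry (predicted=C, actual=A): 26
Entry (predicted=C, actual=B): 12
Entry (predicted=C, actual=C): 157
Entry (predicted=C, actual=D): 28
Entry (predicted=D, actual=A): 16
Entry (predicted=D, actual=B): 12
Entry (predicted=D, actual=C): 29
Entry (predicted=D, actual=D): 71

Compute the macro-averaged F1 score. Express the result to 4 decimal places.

Per-class F1 score (2·TP/(2·TP+FP+FN)):
  A: TP=110, FP=15+13+28=56, FN=24+26+16=66 → 220/342 = 0.64327
  B: TP=88, FP=24+19+41=84, FN=15+12+12=39 → 176/299 = 0.58863
  C: TP=157, FP=26+12+28=66, FN=13+19+29=61 → 314/441 = 0.71202
  D: TP=71, FP=16+12+29=57, FN=28+41+28=97 → 142/296 = 0.47973
Macro-F1 score = mean = (0.64327 + 0.58863 + 0.71202 + 0.47973) / 4 = 0.6059

0.6059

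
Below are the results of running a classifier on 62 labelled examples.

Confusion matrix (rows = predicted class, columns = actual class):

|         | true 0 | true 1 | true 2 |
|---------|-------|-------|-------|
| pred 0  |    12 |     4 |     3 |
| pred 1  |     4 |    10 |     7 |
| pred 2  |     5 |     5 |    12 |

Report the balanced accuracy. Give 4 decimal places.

Balanced accuracy = mean of per-class recall.
  0: recall = 12/21 = 0.57143
  1: recall = 10/19 = 0.52632
  2: recall = 12/22 = 0.54545
Mean = (0.57143 + 0.52632 + 0.54545) / 3 = 0.5477

0.5477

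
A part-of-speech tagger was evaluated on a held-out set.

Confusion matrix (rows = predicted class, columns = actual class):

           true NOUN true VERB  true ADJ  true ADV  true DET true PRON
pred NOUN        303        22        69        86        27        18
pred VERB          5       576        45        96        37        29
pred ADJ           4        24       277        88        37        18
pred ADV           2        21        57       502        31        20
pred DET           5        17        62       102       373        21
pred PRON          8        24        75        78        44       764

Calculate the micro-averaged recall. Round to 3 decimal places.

Micro-averaging pools counts across classes: ΣTP=2795, ΣFP=1172, ΣFN=1172.
Micro-recall = TP/(TP+FN) on pooled counts = 0.705 (equals overall accuracy in single-label multiclass).

0.705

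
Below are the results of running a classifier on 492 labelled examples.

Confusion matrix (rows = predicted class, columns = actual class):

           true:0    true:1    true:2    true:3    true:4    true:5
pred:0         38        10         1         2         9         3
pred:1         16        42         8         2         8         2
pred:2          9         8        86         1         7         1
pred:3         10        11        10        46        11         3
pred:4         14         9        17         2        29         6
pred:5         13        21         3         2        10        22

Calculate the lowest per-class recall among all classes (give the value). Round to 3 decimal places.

0.380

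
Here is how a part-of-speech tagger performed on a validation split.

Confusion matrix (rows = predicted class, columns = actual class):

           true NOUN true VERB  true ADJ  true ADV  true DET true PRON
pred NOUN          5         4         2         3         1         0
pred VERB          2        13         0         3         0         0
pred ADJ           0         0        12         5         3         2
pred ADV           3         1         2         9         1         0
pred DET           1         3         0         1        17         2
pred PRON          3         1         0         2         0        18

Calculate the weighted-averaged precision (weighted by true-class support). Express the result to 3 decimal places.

0.624

Per-class precision (TP/(TP+FP)):
  NOUN: TP=5, FP=4+2+3+1+0=10 → 5/15 = 0.3333
  VERB: TP=13, FP=2+0+3+0+0=5 → 13/18 = 0.7222
  ADJ: TP=12, FP=0+0+5+3+2=10 → 12/22 = 0.5455
  ADV: TP=9, FP=3+1+2+1+0=7 → 9/16 = 0.5625
  DET: TP=17, FP=1+3+0+1+2=7 → 17/24 = 0.7083
  PRON: TP=18, FP=3+1+0+2+0=6 → 18/24 = 0.7500
Weighted-precision = Σ (supportᵢ/N)·precisionᵢ with N=119: (14/119)·0.3333 + (22/119)·0.7222 + (16/119)·0.5455 + (23/119)·0.5625 + (22/119)·0.7083 + (22/119)·0.7500 = 0.624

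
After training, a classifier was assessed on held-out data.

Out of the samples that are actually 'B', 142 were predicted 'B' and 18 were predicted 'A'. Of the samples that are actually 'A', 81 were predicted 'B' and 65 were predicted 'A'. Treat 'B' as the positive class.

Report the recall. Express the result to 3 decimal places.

0.888

Recall = TP/(TP+FN) = 142/(142+18) = 142/160 = 0.888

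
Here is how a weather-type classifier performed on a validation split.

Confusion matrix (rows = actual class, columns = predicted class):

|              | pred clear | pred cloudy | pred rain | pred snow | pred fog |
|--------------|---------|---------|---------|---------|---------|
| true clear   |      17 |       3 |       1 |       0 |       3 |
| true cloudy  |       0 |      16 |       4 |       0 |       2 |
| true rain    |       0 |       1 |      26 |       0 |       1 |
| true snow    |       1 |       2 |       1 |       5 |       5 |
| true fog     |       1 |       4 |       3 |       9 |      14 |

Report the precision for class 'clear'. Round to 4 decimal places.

precision = TP/(TP+FP).
clear: TP=17, FP=0+0+1+1=2 → 17/19 = 0.89474

0.8947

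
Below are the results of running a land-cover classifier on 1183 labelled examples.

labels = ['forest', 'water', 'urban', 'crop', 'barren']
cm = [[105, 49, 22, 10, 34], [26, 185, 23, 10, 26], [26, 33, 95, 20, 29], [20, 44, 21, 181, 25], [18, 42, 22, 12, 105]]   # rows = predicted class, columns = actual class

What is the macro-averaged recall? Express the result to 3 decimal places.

Per-class recall (TP/(TP+FN)):
  forest: TP=105, FN=26+26+20+18=90 → 105/195 = 0.5385
  water: TP=185, FN=49+33+44+42=168 → 185/353 = 0.5241
  urban: TP=95, FN=22+23+21+22=88 → 95/183 = 0.5191
  crop: TP=181, FN=10+10+20+12=52 → 181/233 = 0.7768
  barren: TP=105, FN=34+26+29+25=114 → 105/219 = 0.4795
Macro-recall = mean = (0.5385 + 0.5241 + 0.5191 + 0.7768 + 0.4795) / 5 = 0.568

0.568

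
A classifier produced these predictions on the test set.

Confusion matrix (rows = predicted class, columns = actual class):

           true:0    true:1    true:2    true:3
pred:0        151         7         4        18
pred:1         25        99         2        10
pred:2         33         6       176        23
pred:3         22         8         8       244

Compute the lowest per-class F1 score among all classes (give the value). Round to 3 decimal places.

0.735

Per-class F1 score (2·TP/(2·TP+FP+FN)):
  0: TP=151, FP=7+4+18=29, FN=25+33+22=80 → 302/411 = 0.7348
  1: TP=99, FP=25+2+10=37, FN=7+6+8=21 → 198/256 = 0.7734
  2: TP=176, FP=33+6+23=62, FN=4+2+8=14 → 352/428 = 0.8224
  3: TP=244, FP=22+8+8=38, FN=18+10+23=51 → 488/577 = 0.8458
Lowest is class '0' with F1 score = 0.735.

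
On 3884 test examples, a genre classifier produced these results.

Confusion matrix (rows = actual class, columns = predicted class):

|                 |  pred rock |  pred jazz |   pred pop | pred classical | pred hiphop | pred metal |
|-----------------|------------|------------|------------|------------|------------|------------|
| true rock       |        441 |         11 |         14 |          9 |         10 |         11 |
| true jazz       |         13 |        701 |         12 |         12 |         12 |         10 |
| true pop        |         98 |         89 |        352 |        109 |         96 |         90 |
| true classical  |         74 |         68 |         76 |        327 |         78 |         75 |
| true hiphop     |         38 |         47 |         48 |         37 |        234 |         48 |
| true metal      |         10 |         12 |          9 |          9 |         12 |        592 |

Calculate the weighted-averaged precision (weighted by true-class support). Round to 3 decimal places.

0.677

Per-class precision (TP/(TP+FP)):
  rock: TP=441, FP=13+98+74+38+10=233 → 441/674 = 0.6543
  jazz: TP=701, FP=11+89+68+47+12=227 → 701/928 = 0.7554
  pop: TP=352, FP=14+12+76+48+9=159 → 352/511 = 0.6888
  classical: TP=327, FP=9+12+109+37+9=176 → 327/503 = 0.6501
  hiphop: TP=234, FP=10+12+96+78+12=208 → 234/442 = 0.5294
  metal: TP=592, FP=11+10+90+75+48=234 → 592/826 = 0.7167
Weighted-precision = Σ (supportᵢ/N)·precisionᵢ with N=3884: (496/3884)·0.6543 + (760/3884)·0.7554 + (834/3884)·0.6888 + (698/3884)·0.6501 + (452/3884)·0.5294 + (644/3884)·0.7167 = 0.677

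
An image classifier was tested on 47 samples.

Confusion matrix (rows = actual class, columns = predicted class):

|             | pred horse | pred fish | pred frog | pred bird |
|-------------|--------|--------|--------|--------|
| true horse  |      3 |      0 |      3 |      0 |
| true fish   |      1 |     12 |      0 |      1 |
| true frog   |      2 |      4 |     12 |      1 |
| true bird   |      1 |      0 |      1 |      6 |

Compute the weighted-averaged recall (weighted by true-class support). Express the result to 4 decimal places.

0.7021

Per-class recall (TP/(TP+FN)):
  horse: TP=3, FN=0+3+0=3 → 3/6 = 0.50000
  fish: TP=12, FN=1+0+1=2 → 12/14 = 0.85714
  frog: TP=12, FN=2+4+1=7 → 12/19 = 0.63158
  bird: TP=6, FN=1+0+1=2 → 6/8 = 0.75000
Weighted-recall = Σ (supportᵢ/N)·recallᵢ with N=47: (6/47)·0.50000 + (14/47)·0.85714 + (19/47)·0.63158 + (8/47)·0.75000 = 0.7021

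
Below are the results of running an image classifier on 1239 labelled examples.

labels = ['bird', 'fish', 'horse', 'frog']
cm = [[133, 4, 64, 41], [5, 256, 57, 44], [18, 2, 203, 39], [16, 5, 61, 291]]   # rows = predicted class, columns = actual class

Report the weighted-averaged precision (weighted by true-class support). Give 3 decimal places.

0.731

Per-class precision (TP/(TP+FP)):
  bird: TP=133, FP=4+64+41=109 → 133/242 = 0.5496
  fish: TP=256, FP=5+57+44=106 → 256/362 = 0.7072
  horse: TP=203, FP=18+2+39=59 → 203/262 = 0.7748
  frog: TP=291, FP=16+5+61=82 → 291/373 = 0.7802
Weighted-precision = Σ (supportᵢ/N)·precisionᵢ with N=1239: (172/1239)·0.5496 + (267/1239)·0.7072 + (385/1239)·0.7748 + (415/1239)·0.7802 = 0.731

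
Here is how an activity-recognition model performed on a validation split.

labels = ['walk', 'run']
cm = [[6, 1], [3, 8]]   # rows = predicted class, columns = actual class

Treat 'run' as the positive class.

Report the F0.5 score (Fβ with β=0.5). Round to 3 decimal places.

0.755

Fβ = (1+β²)·TP / ((1+β²)·TP + β²·FN + FP), with β²=1/4
= 1.25·8 / (1.25·8 + 0.25·1 + 3) = 0.755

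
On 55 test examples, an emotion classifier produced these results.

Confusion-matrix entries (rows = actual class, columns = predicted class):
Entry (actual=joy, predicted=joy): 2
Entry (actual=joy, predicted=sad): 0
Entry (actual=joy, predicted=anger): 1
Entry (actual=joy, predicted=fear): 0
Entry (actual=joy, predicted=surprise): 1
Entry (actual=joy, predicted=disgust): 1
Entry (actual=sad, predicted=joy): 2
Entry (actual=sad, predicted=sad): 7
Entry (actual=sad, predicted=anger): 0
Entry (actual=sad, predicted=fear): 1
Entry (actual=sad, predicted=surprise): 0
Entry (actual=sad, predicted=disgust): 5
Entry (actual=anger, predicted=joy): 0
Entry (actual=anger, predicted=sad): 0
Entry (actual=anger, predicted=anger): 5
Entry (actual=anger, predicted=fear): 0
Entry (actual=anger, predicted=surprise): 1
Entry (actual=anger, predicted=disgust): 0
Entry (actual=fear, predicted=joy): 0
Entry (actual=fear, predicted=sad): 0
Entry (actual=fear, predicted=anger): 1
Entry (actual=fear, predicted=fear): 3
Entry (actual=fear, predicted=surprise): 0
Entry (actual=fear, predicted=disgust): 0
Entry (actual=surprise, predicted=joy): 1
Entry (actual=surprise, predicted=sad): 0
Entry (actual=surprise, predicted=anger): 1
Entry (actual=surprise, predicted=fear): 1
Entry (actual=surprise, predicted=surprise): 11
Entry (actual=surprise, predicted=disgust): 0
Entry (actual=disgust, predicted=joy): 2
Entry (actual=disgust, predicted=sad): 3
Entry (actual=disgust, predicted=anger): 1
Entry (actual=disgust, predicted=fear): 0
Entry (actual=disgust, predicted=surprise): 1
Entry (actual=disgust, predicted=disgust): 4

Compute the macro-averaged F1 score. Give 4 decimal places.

Per-class F1 score (2·TP/(2·TP+FP+FN)):
  joy: TP=2, FP=2+0+0+1+2=5, FN=0+1+0+1+1=3 → 4/12 = 0.33333
  sad: TP=7, FP=0+0+0+0+3=3, FN=2+0+1+0+5=8 → 14/25 = 0.56000
  anger: TP=5, FP=1+0+1+1+1=4, FN=0+0+0+1+0=1 → 10/15 = 0.66667
  fear: TP=3, FP=0+1+0+1+0=2, FN=0+0+1+0+0=1 → 6/9 = 0.66667
  surprise: TP=11, FP=1+0+1+0+1=3, FN=1+0+1+1+0=3 → 22/28 = 0.78571
  disgust: TP=4, FP=1+5+0+0+0=6, FN=2+3+1+0+1=7 → 8/21 = 0.38095
Macro-F1 score = mean = (0.33333 + 0.56000 + 0.66667 + 0.66667 + 0.78571 + 0.38095) / 6 = 0.5656

0.5656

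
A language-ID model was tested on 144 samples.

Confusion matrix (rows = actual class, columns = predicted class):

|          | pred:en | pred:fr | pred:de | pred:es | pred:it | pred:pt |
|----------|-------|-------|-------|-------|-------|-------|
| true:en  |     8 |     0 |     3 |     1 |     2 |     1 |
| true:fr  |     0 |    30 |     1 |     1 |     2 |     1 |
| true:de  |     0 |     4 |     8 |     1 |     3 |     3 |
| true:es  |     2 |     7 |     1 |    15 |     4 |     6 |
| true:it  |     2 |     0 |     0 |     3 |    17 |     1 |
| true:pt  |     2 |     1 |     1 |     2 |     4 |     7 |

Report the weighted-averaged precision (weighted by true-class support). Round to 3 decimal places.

0.595

Per-class precision (TP/(TP+FP)):
  en: TP=8, FP=0+0+2+2+2=6 → 8/14 = 0.5714
  fr: TP=30, FP=0+4+7+0+1=12 → 30/42 = 0.7143
  de: TP=8, FP=3+1+1+0+1=6 → 8/14 = 0.5714
  es: TP=15, FP=1+1+1+3+2=8 → 15/23 = 0.6522
  it: TP=17, FP=2+2+3+4+4=15 → 17/32 = 0.5313
  pt: TP=7, FP=1+1+3+6+1=12 → 7/19 = 0.3684
Weighted-precision = Σ (supportᵢ/N)·precisionᵢ with N=144: (15/144)·0.5714 + (35/144)·0.7143 + (19/144)·0.5714 + (35/144)·0.6522 + (23/144)·0.5313 + (17/144)·0.3684 = 0.595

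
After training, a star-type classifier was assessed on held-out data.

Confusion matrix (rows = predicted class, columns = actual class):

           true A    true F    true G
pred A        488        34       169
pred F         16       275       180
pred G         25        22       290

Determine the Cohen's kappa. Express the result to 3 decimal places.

Observed agreement pₒ = trace/N = 1053/1499 = 0.7025
Expected agreement pₑ = Σ (rowᵢ·colᵢ)/N² = (529·691 + 331·471 + 639·337)/1499² = 0.3279
κ = (pₒ − pₑ)/(1 − pₑ) = (0.7025 − 0.3279)/(1 − 0.3279) = 0.557

0.557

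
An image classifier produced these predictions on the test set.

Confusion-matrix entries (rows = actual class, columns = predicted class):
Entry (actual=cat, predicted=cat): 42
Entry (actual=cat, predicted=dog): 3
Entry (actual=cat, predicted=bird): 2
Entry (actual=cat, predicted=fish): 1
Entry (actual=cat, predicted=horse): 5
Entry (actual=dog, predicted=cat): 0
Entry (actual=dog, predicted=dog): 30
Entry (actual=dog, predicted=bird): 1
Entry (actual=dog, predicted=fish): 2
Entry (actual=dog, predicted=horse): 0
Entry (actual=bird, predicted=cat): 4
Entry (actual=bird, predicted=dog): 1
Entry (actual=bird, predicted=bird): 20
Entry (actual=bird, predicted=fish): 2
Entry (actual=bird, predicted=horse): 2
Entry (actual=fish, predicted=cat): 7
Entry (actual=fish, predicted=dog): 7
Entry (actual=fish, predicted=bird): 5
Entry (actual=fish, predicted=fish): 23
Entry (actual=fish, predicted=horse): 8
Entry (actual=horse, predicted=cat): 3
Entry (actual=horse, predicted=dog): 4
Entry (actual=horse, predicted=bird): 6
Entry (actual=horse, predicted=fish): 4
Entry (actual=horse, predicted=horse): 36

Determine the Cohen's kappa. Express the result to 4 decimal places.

Observed agreement pₒ = trace/N = 151/218 = 0.69266
Expected agreement pₑ = Σ (rowᵢ·colᵢ)/N² = (53·56 + 33·45 + 29·34 + 50·32 + 53·51)/218² = 0.20499
κ = (pₒ − pₑ)/(1 − pₑ) = (0.69266 − 0.20499)/(1 − 0.20499) = 0.6134

0.6134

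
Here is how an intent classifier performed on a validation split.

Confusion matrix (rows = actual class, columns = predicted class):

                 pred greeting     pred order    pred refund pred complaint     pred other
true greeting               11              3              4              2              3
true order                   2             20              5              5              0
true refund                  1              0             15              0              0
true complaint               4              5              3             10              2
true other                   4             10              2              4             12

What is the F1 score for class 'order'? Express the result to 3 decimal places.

0.571

F1 score = 2·TP/(2·TP+FP+FN).
order: TP=20, FP=3+0+5+10=18, FN=2+5+5+0=12 → 40/70 = 0.5714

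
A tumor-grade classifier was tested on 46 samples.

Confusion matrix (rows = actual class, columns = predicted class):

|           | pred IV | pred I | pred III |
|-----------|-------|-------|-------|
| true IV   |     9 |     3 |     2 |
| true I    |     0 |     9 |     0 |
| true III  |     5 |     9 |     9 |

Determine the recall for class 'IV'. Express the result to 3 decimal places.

0.643

One-vs-rest for 'IV': TP = diagonal; FP = other classes predicted 'IV'; FN = 'IV' predicted as other.
recall = TP/(TP+FN).
IV: TP=9, FN=3+2=5 → 9/14 = 0.6429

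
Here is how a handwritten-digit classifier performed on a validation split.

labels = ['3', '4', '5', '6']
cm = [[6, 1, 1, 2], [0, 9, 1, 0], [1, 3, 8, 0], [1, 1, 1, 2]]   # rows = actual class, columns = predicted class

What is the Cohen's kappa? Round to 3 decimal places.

0.555

Observed agreement pₒ = trace/N = 25/37 = 0.6757
Expected agreement pₑ = Σ (rowᵢ·colᵢ)/N² = (10·8 + 10·14 + 12·11 + 5·4)/37² = 0.2717
κ = (pₒ − pₑ)/(1 − pₑ) = (0.6757 − 0.2717)/(1 − 0.2717) = 0.555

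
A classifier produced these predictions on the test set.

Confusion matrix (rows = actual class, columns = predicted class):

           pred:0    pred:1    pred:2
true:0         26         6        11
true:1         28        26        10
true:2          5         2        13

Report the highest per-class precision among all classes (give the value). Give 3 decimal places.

0.765

Per-class precision (TP/(TP+FP)):
  0: TP=26, FP=28+5=33 → 26/59 = 0.4407
  1: TP=26, FP=6+2=8 → 26/34 = 0.7647
  2: TP=13, FP=11+10=21 → 13/34 = 0.3824
Highest is class '1' with precision = 0.765.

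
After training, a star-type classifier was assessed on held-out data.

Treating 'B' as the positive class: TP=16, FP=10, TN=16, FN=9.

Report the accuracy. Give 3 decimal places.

Accuracy = (TP+TN)/N = (16+16)/51 = 0.627

0.627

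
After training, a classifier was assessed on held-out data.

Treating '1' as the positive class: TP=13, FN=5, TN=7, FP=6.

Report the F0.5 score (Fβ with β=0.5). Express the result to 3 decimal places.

0.691

Fβ = (1+β²)·TP / ((1+β²)·TP + β²·FN + FP), with β²=1/4
= 1.25·13 / (1.25·13 + 0.25·5 + 6) = 0.691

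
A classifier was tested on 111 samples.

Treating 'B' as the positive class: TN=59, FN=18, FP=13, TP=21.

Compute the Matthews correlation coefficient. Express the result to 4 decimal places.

MCC = (TP·TN − FP·FN) / √((TP+FP)(TP+FN)(TN+FP)(TN+FN))
Numerator = 21·59 − 13·18 = 1005
Denominator = √(34·39·72·77) = √7351344 = 2711.3362
MCC = 1005 / 2711.3362 = 0.3707

0.3707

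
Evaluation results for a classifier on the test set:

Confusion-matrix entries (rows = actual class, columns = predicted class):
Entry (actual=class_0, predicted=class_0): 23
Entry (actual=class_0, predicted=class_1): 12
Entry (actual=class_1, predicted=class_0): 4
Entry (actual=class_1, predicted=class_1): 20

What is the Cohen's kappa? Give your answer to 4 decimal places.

0.4661

Observed agreement pₒ = trace/N = 43/59 = 0.72881
Expected agreement pₑ = Σ (rowᵢ·colᵢ)/N² = (35·27 + 24·32)/59² = 0.49210
κ = (pₒ − pₑ)/(1 − pₑ) = (0.72881 − 0.49210)/(1 − 0.49210) = 0.4661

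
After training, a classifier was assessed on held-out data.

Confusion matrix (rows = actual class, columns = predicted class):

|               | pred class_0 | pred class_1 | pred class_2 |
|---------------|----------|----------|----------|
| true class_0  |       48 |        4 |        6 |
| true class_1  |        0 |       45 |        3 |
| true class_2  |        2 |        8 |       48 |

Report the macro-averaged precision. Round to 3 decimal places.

0.864

Per-class precision (TP/(TP+FP)):
  class_0: TP=48, FP=0+2=2 → 48/50 = 0.9600
  class_1: TP=45, FP=4+8=12 → 45/57 = 0.7895
  class_2: TP=48, FP=6+3=9 → 48/57 = 0.8421
Macro-precision = mean = (0.9600 + 0.7895 + 0.8421) / 3 = 0.864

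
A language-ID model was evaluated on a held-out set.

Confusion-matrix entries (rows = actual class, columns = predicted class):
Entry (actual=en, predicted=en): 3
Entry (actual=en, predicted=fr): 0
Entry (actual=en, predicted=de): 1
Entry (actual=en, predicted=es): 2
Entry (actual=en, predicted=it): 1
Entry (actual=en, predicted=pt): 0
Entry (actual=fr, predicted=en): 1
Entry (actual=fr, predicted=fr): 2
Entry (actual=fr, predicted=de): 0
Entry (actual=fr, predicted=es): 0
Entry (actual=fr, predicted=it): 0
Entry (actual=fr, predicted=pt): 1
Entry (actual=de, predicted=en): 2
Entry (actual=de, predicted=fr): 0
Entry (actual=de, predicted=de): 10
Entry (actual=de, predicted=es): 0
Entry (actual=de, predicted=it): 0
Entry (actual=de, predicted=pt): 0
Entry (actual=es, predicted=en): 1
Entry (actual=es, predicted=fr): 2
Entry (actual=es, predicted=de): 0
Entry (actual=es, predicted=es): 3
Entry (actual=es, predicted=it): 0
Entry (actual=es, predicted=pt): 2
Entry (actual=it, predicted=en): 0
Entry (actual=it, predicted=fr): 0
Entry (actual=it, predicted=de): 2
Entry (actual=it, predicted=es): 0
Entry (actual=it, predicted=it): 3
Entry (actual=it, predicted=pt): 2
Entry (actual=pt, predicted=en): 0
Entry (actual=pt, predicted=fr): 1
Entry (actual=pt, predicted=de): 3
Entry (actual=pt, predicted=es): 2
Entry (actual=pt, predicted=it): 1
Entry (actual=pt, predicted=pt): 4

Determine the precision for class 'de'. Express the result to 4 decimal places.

0.6250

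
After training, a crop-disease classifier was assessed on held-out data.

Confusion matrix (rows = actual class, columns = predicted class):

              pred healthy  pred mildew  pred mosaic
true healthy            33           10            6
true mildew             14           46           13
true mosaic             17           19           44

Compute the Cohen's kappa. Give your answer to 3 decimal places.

Observed agreement pₒ = trace/N = 123/202 = 0.6089
Expected agreement pₑ = Σ (rowᵢ·colᵢ)/N² = (49·64 + 73·75 + 80·63)/202² = 0.3346
κ = (pₒ − pₑ)/(1 − pₑ) = (0.6089 − 0.3346)/(1 − 0.3346) = 0.412

0.412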